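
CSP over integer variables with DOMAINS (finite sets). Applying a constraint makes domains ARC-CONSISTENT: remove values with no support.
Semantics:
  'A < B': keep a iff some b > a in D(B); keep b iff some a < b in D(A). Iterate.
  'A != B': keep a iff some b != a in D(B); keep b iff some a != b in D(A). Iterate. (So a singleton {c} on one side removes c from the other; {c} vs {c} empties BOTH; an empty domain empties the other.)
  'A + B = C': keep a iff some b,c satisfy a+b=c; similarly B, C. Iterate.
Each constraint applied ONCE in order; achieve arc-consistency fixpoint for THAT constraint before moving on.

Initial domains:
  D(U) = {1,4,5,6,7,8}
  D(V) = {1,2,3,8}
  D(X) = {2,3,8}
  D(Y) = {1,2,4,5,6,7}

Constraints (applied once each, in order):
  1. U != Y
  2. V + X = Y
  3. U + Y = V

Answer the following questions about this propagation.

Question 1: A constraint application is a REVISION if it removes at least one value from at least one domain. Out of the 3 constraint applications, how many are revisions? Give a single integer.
Constraint 1 (U != Y) on D(U)={1,4,5,6,7,8} D(Y)={1,2,4,5,6,7}: no change => not a revision
Constraint 2 (V + X = Y) on D(V)={1,2,3,8} D(X)={2,3,8} D(Y)={1,2,4,5,6,7}: V {1,2,3,8}->{1,2,3}; X {2,3,8}->{2,3}; Y {1,2,4,5,6,7}->{4,5,6} => REVISION
Constraint 3 (U + Y = V) on D(U)={1,4,5,6,7,8} D(Y)={4,5,6} D(V)={1,2,3}: U {1,4,5,6,7,8}->{}; Y {4,5,6}->{}; V {1,2,3}->{} => REVISION
Total revisions = 2

Answer: 2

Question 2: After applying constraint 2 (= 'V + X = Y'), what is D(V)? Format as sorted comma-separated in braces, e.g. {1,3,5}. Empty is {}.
Answer: {1,2,3}

Derivation:
Constraint 1 (U != Y) on D(U)={1,4,5,6,7,8} D(Y)={1,2,4,5,6,7}: no change
Constraint 2 (V + X = Y) on D(V)={1,2,3,8} D(X)={2,3,8} D(Y)={1,2,4,5,6,7}: V {1,2,3,8}->{1,2,3}; X {2,3,8}->{2,3}; Y {1,2,4,5,6,7}->{4,5,6}
So after constraint 2: D(V) = {1,2,3}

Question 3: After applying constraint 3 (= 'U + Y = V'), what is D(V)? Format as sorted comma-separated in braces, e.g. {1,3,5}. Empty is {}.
Constraint 1 (U != Y) on D(U)={1,4,5,6,7,8} D(Y)={1,2,4,5,6,7}: no change
Constraint 2 (V + X = Y) on D(V)={1,2,3,8} D(X)={2,3,8} D(Y)={1,2,4,5,6,7}: V {1,2,3,8}->{1,2,3}; X {2,3,8}->{2,3}; Y {1,2,4,5,6,7}->{4,5,6}
Constraint 3 (U + Y = V) on D(U)={1,4,5,6,7,8} D(Y)={4,5,6} D(V)={1,2,3}: U {1,4,5,6,7,8}->{}; Y {4,5,6}->{}; V {1,2,3}->{}
So after constraint 3: D(V) = {}

Answer: {}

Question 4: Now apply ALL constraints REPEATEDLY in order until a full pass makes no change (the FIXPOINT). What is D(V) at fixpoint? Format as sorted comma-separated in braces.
pass 0 (initial): D(V)={1,2,3,8}
pass 1: U {1,4,5,6,7,8}->{}; V {1,2,3,8}->{}; X {2,3,8}->{2,3}; Y {1,2,4,5,6,7}->{}
pass 2: X {2,3}->{}
pass 3: no change
Fixpoint after 3 passes: D(V) = {}

Answer: {}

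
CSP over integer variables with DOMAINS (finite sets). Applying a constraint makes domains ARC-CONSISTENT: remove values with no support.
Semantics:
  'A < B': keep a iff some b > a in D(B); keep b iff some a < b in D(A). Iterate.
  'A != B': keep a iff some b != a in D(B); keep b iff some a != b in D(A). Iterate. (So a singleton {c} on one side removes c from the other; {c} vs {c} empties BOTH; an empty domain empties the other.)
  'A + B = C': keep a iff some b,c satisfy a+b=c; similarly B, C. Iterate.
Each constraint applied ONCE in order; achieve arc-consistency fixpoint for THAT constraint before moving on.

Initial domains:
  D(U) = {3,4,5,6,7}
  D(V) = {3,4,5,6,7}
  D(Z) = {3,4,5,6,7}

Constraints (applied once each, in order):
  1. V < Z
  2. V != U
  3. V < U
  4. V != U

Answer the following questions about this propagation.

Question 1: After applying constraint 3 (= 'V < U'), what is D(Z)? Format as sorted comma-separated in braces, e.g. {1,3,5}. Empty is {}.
Constraint 1 (V < Z) on D(V)={3,4,5,6,7} D(Z)={3,4,5,6,7}: V {3,4,5,6,7}->{3,4,5,6}; Z {3,4,5,6,7}->{4,5,6,7}
Constraint 2 (V != U) on D(V)={3,4,5,6} D(U)={3,4,5,6,7}: no change
Constraint 3 (V < U) on D(V)={3,4,5,6} D(U)={3,4,5,6,7}: U {3,4,5,6,7}->{4,5,6,7}
So after constraint 3: D(Z) = {4,5,6,7}

Answer: {4,5,6,7}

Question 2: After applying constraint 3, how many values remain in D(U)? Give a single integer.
Answer: 4

Derivation:
Constraint 1 (V < Z) on D(V)={3,4,5,6,7} D(Z)={3,4,5,6,7}: V {3,4,5,6,7}->{3,4,5,6}; Z {3,4,5,6,7}->{4,5,6,7}
Constraint 2 (V != U) on D(V)={3,4,5,6} D(U)={3,4,5,6,7}: no change
Constraint 3 (V < U) on D(V)={3,4,5,6} D(U)={3,4,5,6,7}: U {3,4,5,6,7}->{4,5,6,7}
So after constraint 3: D(U)={4,5,6,7}, size = 4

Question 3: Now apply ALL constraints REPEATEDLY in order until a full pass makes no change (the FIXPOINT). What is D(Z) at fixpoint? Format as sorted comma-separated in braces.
pass 0 (initial): D(Z)={3,4,5,6,7}
pass 1: U {3,4,5,6,7}->{4,5,6,7}; V {3,4,5,6,7}->{3,4,5,6}; Z {3,4,5,6,7}->{4,5,6,7}
pass 2: no change
Fixpoint after 2 passes: D(Z) = {4,5,6,7}

Answer: {4,5,6,7}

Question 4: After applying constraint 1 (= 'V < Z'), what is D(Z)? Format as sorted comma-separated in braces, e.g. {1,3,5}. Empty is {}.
Constraint 1 (V < Z) on D(V)={3,4,5,6,7} D(Z)={3,4,5,6,7}: V {3,4,5,6,7}->{3,4,5,6}; Z {3,4,5,6,7}->{4,5,6,7}
So after constraint 1: D(Z) = {4,5,6,7}

Answer: {4,5,6,7}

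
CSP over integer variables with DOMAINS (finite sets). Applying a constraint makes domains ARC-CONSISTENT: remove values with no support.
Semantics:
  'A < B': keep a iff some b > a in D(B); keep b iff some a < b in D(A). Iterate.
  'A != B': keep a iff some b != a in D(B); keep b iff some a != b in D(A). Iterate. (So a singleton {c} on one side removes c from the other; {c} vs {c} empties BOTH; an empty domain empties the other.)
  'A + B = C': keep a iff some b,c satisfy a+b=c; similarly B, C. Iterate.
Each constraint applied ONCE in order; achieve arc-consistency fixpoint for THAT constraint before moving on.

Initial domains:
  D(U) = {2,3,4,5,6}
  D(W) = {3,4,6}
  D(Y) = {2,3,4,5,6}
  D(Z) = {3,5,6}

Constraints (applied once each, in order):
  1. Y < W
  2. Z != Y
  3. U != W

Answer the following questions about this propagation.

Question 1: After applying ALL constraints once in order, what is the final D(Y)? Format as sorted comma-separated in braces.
Constraint 1 (Y < W) on D(Y)={2,3,4,5,6} D(W)={3,4,6}: Y {2,3,4,5,6}->{2,3,4,5}
Constraint 2 (Z != Y) on D(Z)={3,5,6} D(Y)={2,3,4,5}: no change
Constraint 3 (U != W) on D(U)={2,3,4,5,6} D(W)={3,4,6}: no change
So after all 3 constraints: D(Y) = {2,3,4,5}

Answer: {2,3,4,5}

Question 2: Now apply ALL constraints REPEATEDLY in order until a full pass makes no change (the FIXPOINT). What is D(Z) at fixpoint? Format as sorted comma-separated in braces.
Answer: {3,5,6}

Derivation:
pass 0 (initial): D(Z)={3,5,6}
pass 1: Y {2,3,4,5,6}->{2,3,4,5}
pass 2: no change
Fixpoint after 2 passes: D(Z) = {3,5,6}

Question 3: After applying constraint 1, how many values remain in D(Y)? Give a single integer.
Answer: 4

Derivation:
Constraint 1 (Y < W) on D(Y)={2,3,4,5,6} D(W)={3,4,6}: Y {2,3,4,5,6}->{2,3,4,5}
So after constraint 1: D(Y)={2,3,4,5}, size = 4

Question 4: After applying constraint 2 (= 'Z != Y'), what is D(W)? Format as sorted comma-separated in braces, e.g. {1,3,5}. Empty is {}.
Answer: {3,4,6}

Derivation:
Constraint 1 (Y < W) on D(Y)={2,3,4,5,6} D(W)={3,4,6}: Y {2,3,4,5,6}->{2,3,4,5}
Constraint 2 (Z != Y) on D(Z)={3,5,6} D(Y)={2,3,4,5}: no change
So after constraint 2: D(W) = {3,4,6}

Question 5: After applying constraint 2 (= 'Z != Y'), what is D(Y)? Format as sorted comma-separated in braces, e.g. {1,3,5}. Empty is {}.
Constraint 1 (Y < W) on D(Y)={2,3,4,5,6} D(W)={3,4,6}: Y {2,3,4,5,6}->{2,3,4,5}
Constraint 2 (Z != Y) on D(Z)={3,5,6} D(Y)={2,3,4,5}: no change
So after constraint 2: D(Y) = {2,3,4,5}

Answer: {2,3,4,5}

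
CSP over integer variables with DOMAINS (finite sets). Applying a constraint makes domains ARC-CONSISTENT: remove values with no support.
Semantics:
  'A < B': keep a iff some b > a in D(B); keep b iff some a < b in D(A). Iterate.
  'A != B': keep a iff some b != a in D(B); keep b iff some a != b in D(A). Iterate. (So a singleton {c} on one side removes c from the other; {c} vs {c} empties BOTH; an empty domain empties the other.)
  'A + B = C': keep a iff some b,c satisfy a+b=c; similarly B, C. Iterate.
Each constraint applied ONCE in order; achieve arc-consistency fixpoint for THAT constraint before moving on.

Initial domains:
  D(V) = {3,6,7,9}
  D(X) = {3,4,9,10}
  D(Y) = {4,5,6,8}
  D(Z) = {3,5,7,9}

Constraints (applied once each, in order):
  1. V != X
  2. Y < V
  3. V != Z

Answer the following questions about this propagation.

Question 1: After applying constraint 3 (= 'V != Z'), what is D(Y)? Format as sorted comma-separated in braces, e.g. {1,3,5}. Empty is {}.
Constraint 1 (V != X) on D(V)={3,6,7,9} D(X)={3,4,9,10}: no change
Constraint 2 (Y < V) on D(Y)={4,5,6,8} D(V)={3,6,7,9}: V {3,6,7,9}->{6,7,9}
Constraint 3 (V != Z) on D(V)={6,7,9} D(Z)={3,5,7,9}: no change
So after constraint 3: D(Y) = {4,5,6,8}

Answer: {4,5,6,8}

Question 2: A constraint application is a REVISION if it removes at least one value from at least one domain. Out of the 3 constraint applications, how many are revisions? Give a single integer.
Constraint 1 (V != X) on D(V)={3,6,7,9} D(X)={3,4,9,10}: no change => not a revision
Constraint 2 (Y < V) on D(Y)={4,5,6,8} D(V)={3,6,7,9}: V {3,6,7,9}->{6,7,9} => REVISION
Constraint 3 (V != Z) on D(V)={6,7,9} D(Z)={3,5,7,9}: no change => not a revision
Total revisions = 1

Answer: 1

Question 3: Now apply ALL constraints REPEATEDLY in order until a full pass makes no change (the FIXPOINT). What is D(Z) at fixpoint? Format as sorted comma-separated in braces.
Answer: {3,5,7,9}

Derivation:
pass 0 (initial): D(Z)={3,5,7,9}
pass 1: V {3,6,7,9}->{6,7,9}
pass 2: no change
Fixpoint after 2 passes: D(Z) = {3,5,7,9}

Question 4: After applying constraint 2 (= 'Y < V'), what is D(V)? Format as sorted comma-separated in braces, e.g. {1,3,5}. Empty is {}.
Constraint 1 (V != X) on D(V)={3,6,7,9} D(X)={3,4,9,10}: no change
Constraint 2 (Y < V) on D(Y)={4,5,6,8} D(V)={3,6,7,9}: V {3,6,7,9}->{6,7,9}
So after constraint 2: D(V) = {6,7,9}

Answer: {6,7,9}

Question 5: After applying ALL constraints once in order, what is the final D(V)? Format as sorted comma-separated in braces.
Constraint 1 (V != X) on D(V)={3,6,7,9} D(X)={3,4,9,10}: no change
Constraint 2 (Y < V) on D(Y)={4,5,6,8} D(V)={3,6,7,9}: V {3,6,7,9}->{6,7,9}
Constraint 3 (V != Z) on D(V)={6,7,9} D(Z)={3,5,7,9}: no change
So after all 3 constraints: D(V) = {6,7,9}

Answer: {6,7,9}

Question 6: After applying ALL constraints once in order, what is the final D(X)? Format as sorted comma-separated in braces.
Constraint 1 (V != X) on D(V)={3,6,7,9} D(X)={3,4,9,10}: no change
Constraint 2 (Y < V) on D(Y)={4,5,6,8} D(V)={3,6,7,9}: V {3,6,7,9}->{6,7,9}
Constraint 3 (V != Z) on D(V)={6,7,9} D(Z)={3,5,7,9}: no change
So after all 3 constraints: D(X) = {3,4,9,10}

Answer: {3,4,9,10}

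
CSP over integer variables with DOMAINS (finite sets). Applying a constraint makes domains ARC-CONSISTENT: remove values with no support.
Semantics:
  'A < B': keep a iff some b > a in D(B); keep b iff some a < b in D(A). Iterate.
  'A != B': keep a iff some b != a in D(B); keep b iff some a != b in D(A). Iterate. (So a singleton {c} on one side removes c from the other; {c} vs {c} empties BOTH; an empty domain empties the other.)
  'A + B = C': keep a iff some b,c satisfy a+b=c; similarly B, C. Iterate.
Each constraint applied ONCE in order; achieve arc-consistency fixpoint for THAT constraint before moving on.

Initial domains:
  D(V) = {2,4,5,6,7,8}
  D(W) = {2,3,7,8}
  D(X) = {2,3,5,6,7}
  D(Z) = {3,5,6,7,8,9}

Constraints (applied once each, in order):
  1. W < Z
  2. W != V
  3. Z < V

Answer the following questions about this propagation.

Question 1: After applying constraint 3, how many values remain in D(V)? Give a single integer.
Constraint 1 (W < Z) on D(W)={2,3,7,8} D(Z)={3,5,6,7,8,9}: no change
Constraint 2 (W != V) on D(W)={2,3,7,8} D(V)={2,4,5,6,7,8}: no change
Constraint 3 (Z < V) on D(Z)={3,5,6,7,8,9} D(V)={2,4,5,6,7,8}: Z {3,5,6,7,8,9}->{3,5,6,7}; V {2,4,5,6,7,8}->{4,5,6,7,8}
So after constraint 3: D(V)={4,5,6,7,8}, size = 5

Answer: 5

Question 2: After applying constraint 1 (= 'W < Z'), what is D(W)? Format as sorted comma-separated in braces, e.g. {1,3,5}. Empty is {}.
Answer: {2,3,7,8}

Derivation:
Constraint 1 (W < Z) on D(W)={2,3,7,8} D(Z)={3,5,6,7,8,9}: no change
So after constraint 1: D(W) = {2,3,7,8}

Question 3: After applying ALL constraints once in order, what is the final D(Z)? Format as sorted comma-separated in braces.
Answer: {3,5,6,7}

Derivation:
Constraint 1 (W < Z) on D(W)={2,3,7,8} D(Z)={3,5,6,7,8,9}: no change
Constraint 2 (W != V) on D(W)={2,3,7,8} D(V)={2,4,5,6,7,8}: no change
Constraint 3 (Z < V) on D(Z)={3,5,6,7,8,9} D(V)={2,4,5,6,7,8}: Z {3,5,6,7,8,9}->{3,5,6,7}; V {2,4,5,6,7,8}->{4,5,6,7,8}
So after all 3 constraints: D(Z) = {3,5,6,7}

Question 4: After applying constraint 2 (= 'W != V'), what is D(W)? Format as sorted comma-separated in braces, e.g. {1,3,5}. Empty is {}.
Answer: {2,3,7,8}

Derivation:
Constraint 1 (W < Z) on D(W)={2,3,7,8} D(Z)={3,5,6,7,8,9}: no change
Constraint 2 (W != V) on D(W)={2,3,7,8} D(V)={2,4,5,6,7,8}: no change
So after constraint 2: D(W) = {2,3,7,8}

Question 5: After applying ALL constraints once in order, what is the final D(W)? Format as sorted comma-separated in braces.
Constraint 1 (W < Z) on D(W)={2,3,7,8} D(Z)={3,5,6,7,8,9}: no change
Constraint 2 (W != V) on D(W)={2,3,7,8} D(V)={2,4,5,6,7,8}: no change
Constraint 3 (Z < V) on D(Z)={3,5,6,7,8,9} D(V)={2,4,5,6,7,8}: Z {3,5,6,7,8,9}->{3,5,6,7}; V {2,4,5,6,7,8}->{4,5,6,7,8}
So after all 3 constraints: D(W) = {2,3,7,8}

Answer: {2,3,7,8}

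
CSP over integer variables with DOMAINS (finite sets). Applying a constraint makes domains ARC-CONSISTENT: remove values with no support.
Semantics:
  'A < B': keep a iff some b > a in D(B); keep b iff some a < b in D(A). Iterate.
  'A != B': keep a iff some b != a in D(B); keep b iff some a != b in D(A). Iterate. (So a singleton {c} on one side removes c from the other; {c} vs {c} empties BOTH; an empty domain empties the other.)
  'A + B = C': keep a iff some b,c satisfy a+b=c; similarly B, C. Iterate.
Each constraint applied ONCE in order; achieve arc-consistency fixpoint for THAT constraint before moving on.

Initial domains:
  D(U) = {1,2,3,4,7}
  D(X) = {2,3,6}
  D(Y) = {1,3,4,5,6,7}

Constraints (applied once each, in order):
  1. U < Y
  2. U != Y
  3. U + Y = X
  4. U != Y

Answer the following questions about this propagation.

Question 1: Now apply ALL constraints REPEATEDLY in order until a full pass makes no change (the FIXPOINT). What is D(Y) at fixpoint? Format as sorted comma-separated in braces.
pass 0 (initial): D(Y)={1,3,4,5,6,7}
pass 1: U {1,2,3,4,7}->{1,2,3}; X {2,3,6}->{6}; Y {1,3,4,5,6,7}->{3,4,5}
pass 2: no change
Fixpoint after 2 passes: D(Y) = {3,4,5}

Answer: {3,4,5}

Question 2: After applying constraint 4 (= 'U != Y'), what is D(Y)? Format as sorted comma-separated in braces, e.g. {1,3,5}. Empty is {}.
Answer: {3,4,5}

Derivation:
Constraint 1 (U < Y) on D(U)={1,2,3,4,7} D(Y)={1,3,4,5,6,7}: U {1,2,3,4,7}->{1,2,3,4}; Y {1,3,4,5,6,7}->{3,4,5,6,7}
Constraint 2 (U != Y) on D(U)={1,2,3,4} D(Y)={3,4,5,6,7}: no change
Constraint 3 (U + Y = X) on D(U)={1,2,3,4} D(Y)={3,4,5,6,7} D(X)={2,3,6}: U {1,2,3,4}->{1,2,3}; Y {3,4,5,6,7}->{3,4,5}; X {2,3,6}->{6}
Constraint 4 (U != Y) on D(U)={1,2,3} D(Y)={3,4,5}: no change
So after constraint 4: D(Y) = {3,4,5}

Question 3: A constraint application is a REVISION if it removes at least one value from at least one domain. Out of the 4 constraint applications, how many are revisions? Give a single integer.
Answer: 2

Derivation:
Constraint 1 (U < Y) on D(U)={1,2,3,4,7} D(Y)={1,3,4,5,6,7}: U {1,2,3,4,7}->{1,2,3,4}; Y {1,3,4,5,6,7}->{3,4,5,6,7} => REVISION
Constraint 2 (U != Y) on D(U)={1,2,3,4} D(Y)={3,4,5,6,7}: no change => not a revision
Constraint 3 (U + Y = X) on D(U)={1,2,3,4} D(Y)={3,4,5,6,7} D(X)={2,3,6}: U {1,2,3,4}->{1,2,3}; Y {3,4,5,6,7}->{3,4,5}; X {2,3,6}->{6} => REVISION
Constraint 4 (U != Y) on D(U)={1,2,3} D(Y)={3,4,5}: no change => not a revision
Total revisions = 2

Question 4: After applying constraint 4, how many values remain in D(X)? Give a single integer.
Constraint 1 (U < Y) on D(U)={1,2,3,4,7} D(Y)={1,3,4,5,6,7}: U {1,2,3,4,7}->{1,2,3,4}; Y {1,3,4,5,6,7}->{3,4,5,6,7}
Constraint 2 (U != Y) on D(U)={1,2,3,4} D(Y)={3,4,5,6,7}: no change
Constraint 3 (U + Y = X) on D(U)={1,2,3,4} D(Y)={3,4,5,6,7} D(X)={2,3,6}: U {1,2,3,4}->{1,2,3}; Y {3,4,5,6,7}->{3,4,5}; X {2,3,6}->{6}
Constraint 4 (U != Y) on D(U)={1,2,3} D(Y)={3,4,5}: no change
So after constraint 4: D(X)={6}, size = 1

Answer: 1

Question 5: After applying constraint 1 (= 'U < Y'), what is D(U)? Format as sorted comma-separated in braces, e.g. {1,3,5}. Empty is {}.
Answer: {1,2,3,4}

Derivation:
Constraint 1 (U < Y) on D(U)={1,2,3,4,7} D(Y)={1,3,4,5,6,7}: U {1,2,3,4,7}->{1,2,3,4}; Y {1,3,4,5,6,7}->{3,4,5,6,7}
So after constraint 1: D(U) = {1,2,3,4}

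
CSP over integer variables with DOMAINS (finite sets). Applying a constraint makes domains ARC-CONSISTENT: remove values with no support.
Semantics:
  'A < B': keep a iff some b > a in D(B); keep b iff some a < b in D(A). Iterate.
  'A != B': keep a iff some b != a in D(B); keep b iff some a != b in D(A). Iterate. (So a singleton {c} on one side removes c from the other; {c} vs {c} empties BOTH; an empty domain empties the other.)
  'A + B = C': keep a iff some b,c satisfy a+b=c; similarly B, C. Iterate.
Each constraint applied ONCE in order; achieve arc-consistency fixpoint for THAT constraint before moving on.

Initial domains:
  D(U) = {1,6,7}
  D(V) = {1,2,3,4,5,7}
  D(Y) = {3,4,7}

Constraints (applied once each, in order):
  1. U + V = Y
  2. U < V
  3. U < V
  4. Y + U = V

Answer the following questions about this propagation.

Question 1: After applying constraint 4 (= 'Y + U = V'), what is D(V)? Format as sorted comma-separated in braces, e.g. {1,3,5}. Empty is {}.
Constraint 1 (U + V = Y) on D(U)={1,6,7} D(V)={1,2,3,4,5,7} D(Y)={3,4,7}: U {1,6,7}->{1,6}; V {1,2,3,4,5,7}->{1,2,3}
Constraint 2 (U < V) on D(U)={1,6} D(V)={1,2,3}: U {1,6}->{1}; V {1,2,3}->{2,3}
Constraint 3 (U < V) on D(U)={1} D(V)={2,3}: no change
Constraint 4 (Y + U = V) on D(Y)={3,4,7} D(U)={1} D(V)={2,3}: Y {3,4,7}->{}; U {1}->{}; V {2,3}->{}
So after constraint 4: D(V) = {}

Answer: {}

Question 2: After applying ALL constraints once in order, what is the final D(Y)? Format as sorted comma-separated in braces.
Constraint 1 (U + V = Y) on D(U)={1,6,7} D(V)={1,2,3,4,5,7} D(Y)={3,4,7}: U {1,6,7}->{1,6}; V {1,2,3,4,5,7}->{1,2,3}
Constraint 2 (U < V) on D(U)={1,6} D(V)={1,2,3}: U {1,6}->{1}; V {1,2,3}->{2,3}
Constraint 3 (U < V) on D(U)={1} D(V)={2,3}: no change
Constraint 4 (Y + U = V) on D(Y)={3,4,7} D(U)={1} D(V)={2,3}: Y {3,4,7}->{}; U {1}->{}; V {2,3}->{}
So after all 4 constraints: D(Y) = {}

Answer: {}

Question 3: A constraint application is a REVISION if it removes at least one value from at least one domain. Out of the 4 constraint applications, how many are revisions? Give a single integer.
Constraint 1 (U + V = Y) on D(U)={1,6,7} D(V)={1,2,3,4,5,7} D(Y)={3,4,7}: U {1,6,7}->{1,6}; V {1,2,3,4,5,7}->{1,2,3} => REVISION
Constraint 2 (U < V) on D(U)={1,6} D(V)={1,2,3}: U {1,6}->{1}; V {1,2,3}->{2,3} => REVISION
Constraint 3 (U < V) on D(U)={1} D(V)={2,3}: no change => not a revision
Constraint 4 (Y + U = V) on D(Y)={3,4,7} D(U)={1} D(V)={2,3}: Y {3,4,7}->{}; U {1}->{}; V {2,3}->{} => REVISION
Total revisions = 3

Answer: 3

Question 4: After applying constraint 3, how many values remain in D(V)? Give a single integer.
Constraint 1 (U + V = Y) on D(U)={1,6,7} D(V)={1,2,3,4,5,7} D(Y)={3,4,7}: U {1,6,7}->{1,6}; V {1,2,3,4,5,7}->{1,2,3}
Constraint 2 (U < V) on D(U)={1,6} D(V)={1,2,3}: U {1,6}->{1}; V {1,2,3}->{2,3}
Constraint 3 (U < V) on D(U)={1} D(V)={2,3}: no change
So after constraint 3: D(V)={2,3}, size = 2

Answer: 2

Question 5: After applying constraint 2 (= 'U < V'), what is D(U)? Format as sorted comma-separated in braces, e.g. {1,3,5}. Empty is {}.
Constraint 1 (U + V = Y) on D(U)={1,6,7} D(V)={1,2,3,4,5,7} D(Y)={3,4,7}: U {1,6,7}->{1,6}; V {1,2,3,4,5,7}->{1,2,3}
Constraint 2 (U < V) on D(U)={1,6} D(V)={1,2,3}: U {1,6}->{1}; V {1,2,3}->{2,3}
So after constraint 2: D(U) = {1}

Answer: {1}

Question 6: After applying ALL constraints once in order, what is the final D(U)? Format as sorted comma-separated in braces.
Answer: {}

Derivation:
Constraint 1 (U + V = Y) on D(U)={1,6,7} D(V)={1,2,3,4,5,7} D(Y)={3,4,7}: U {1,6,7}->{1,6}; V {1,2,3,4,5,7}->{1,2,3}
Constraint 2 (U < V) on D(U)={1,6} D(V)={1,2,3}: U {1,6}->{1}; V {1,2,3}->{2,3}
Constraint 3 (U < V) on D(U)={1} D(V)={2,3}: no change
Constraint 4 (Y + U = V) on D(Y)={3,4,7} D(U)={1} D(V)={2,3}: Y {3,4,7}->{}; U {1}->{}; V {2,3}->{}
So after all 4 constraints: D(U) = {}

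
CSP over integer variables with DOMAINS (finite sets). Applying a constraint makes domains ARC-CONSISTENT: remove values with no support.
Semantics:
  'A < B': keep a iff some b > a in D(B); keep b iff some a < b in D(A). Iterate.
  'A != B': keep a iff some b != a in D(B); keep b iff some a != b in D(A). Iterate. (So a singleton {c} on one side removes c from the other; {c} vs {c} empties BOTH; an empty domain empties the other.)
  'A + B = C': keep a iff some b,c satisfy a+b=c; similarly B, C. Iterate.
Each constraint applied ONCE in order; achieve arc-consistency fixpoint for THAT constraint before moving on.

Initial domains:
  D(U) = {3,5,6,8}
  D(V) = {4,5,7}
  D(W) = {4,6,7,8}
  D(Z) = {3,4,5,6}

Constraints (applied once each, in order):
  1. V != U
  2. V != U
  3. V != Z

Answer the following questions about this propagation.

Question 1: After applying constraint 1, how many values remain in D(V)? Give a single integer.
Answer: 3

Derivation:
Constraint 1 (V != U) on D(V)={4,5,7} D(U)={3,5,6,8}: no change
So after constraint 1: D(V)={4,5,7}, size = 3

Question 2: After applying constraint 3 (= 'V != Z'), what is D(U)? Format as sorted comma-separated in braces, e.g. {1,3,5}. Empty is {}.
Answer: {3,5,6,8}

Derivation:
Constraint 1 (V != U) on D(V)={4,5,7} D(U)={3,5,6,8}: no change
Constraint 2 (V != U) on D(V)={4,5,7} D(U)={3,5,6,8}: no change
Constraint 3 (V != Z) on D(V)={4,5,7} D(Z)={3,4,5,6}: no change
So after constraint 3: D(U) = {3,5,6,8}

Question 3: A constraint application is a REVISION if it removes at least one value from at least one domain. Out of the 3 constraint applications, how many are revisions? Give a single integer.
Answer: 0

Derivation:
Constraint 1 (V != U) on D(V)={4,5,7} D(U)={3,5,6,8}: no change => not a revision
Constraint 2 (V != U) on D(V)={4,5,7} D(U)={3,5,6,8}: no change => not a revision
Constraint 3 (V != Z) on D(V)={4,5,7} D(Z)={3,4,5,6}: no change => not a revision
Total revisions = 0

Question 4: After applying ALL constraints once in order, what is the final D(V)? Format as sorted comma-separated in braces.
Constraint 1 (V != U) on D(V)={4,5,7} D(U)={3,5,6,8}: no change
Constraint 2 (V != U) on D(V)={4,5,7} D(U)={3,5,6,8}: no change
Constraint 3 (V != Z) on D(V)={4,5,7} D(Z)={3,4,5,6}: no change
So after all 3 constraints: D(V) = {4,5,7}

Answer: {4,5,7}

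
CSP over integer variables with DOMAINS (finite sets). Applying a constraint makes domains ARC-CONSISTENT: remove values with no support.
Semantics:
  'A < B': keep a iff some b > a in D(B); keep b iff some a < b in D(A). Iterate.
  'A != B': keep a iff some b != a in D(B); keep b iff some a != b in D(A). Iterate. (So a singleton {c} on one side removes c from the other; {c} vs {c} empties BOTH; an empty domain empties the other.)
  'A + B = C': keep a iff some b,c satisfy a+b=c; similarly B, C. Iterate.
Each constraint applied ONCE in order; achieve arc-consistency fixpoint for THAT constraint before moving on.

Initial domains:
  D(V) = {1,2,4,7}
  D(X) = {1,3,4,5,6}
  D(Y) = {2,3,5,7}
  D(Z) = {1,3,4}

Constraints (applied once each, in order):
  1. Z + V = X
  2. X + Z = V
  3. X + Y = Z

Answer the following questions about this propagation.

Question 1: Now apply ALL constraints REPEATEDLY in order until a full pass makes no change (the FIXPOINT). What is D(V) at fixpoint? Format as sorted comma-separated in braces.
Answer: {}

Derivation:
pass 0 (initial): D(V)={1,2,4,7}
pass 1: V {1,2,4,7}->{4}; X {1,3,4,5,6}->{}; Y {2,3,5,7}->{}; Z {1,3,4}->{}
pass 2: V {4}->{}
pass 3: no change
Fixpoint after 3 passes: D(V) = {}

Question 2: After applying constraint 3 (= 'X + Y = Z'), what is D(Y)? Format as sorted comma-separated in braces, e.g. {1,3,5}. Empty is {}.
Answer: {}

Derivation:
Constraint 1 (Z + V = X) on D(Z)={1,3,4} D(V)={1,2,4,7} D(X)={1,3,4,5,6}: V {1,2,4,7}->{1,2,4}; X {1,3,4,5,6}->{3,4,5,6}
Constraint 2 (X + Z = V) on D(X)={3,4,5,6} D(Z)={1,3,4} D(V)={1,2,4}: X {3,4,5,6}->{3}; Z {1,3,4}->{1}; V {1,2,4}->{4}
Constraint 3 (X + Y = Z) on D(X)={3} D(Y)={2,3,5,7} D(Z)={1}: X {3}->{}; Y {2,3,5,7}->{}; Z {1}->{}
So after constraint 3: D(Y) = {}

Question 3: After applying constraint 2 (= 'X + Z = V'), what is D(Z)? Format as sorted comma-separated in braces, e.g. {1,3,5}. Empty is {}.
Constraint 1 (Z + V = X) on D(Z)={1,3,4} D(V)={1,2,4,7} D(X)={1,3,4,5,6}: V {1,2,4,7}->{1,2,4}; X {1,3,4,5,6}->{3,4,5,6}
Constraint 2 (X + Z = V) on D(X)={3,4,5,6} D(Z)={1,3,4} D(V)={1,2,4}: X {3,4,5,6}->{3}; Z {1,3,4}->{1}; V {1,2,4}->{4}
So after constraint 2: D(Z) = {1}

Answer: {1}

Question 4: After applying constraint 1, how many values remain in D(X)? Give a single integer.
Answer: 4

Derivation:
Constraint 1 (Z + V = X) on D(Z)={1,3,4} D(V)={1,2,4,7} D(X)={1,3,4,5,6}: V {1,2,4,7}->{1,2,4}; X {1,3,4,5,6}->{3,4,5,6}
So after constraint 1: D(X)={3,4,5,6}, size = 4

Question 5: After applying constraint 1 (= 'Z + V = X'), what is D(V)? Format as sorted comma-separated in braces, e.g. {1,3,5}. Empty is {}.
Constraint 1 (Z + V = X) on D(Z)={1,3,4} D(V)={1,2,4,7} D(X)={1,3,4,5,6}: V {1,2,4,7}->{1,2,4}; X {1,3,4,5,6}->{3,4,5,6}
So after constraint 1: D(V) = {1,2,4}

Answer: {1,2,4}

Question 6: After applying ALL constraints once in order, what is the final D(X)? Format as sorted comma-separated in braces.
Constraint 1 (Z + V = X) on D(Z)={1,3,4} D(V)={1,2,4,7} D(X)={1,3,4,5,6}: V {1,2,4,7}->{1,2,4}; X {1,3,4,5,6}->{3,4,5,6}
Constraint 2 (X + Z = V) on D(X)={3,4,5,6} D(Z)={1,3,4} D(V)={1,2,4}: X {3,4,5,6}->{3}; Z {1,3,4}->{1}; V {1,2,4}->{4}
Constraint 3 (X + Y = Z) on D(X)={3} D(Y)={2,3,5,7} D(Z)={1}: X {3}->{}; Y {2,3,5,7}->{}; Z {1}->{}
So after all 3 constraints: D(X) = {}

Answer: {}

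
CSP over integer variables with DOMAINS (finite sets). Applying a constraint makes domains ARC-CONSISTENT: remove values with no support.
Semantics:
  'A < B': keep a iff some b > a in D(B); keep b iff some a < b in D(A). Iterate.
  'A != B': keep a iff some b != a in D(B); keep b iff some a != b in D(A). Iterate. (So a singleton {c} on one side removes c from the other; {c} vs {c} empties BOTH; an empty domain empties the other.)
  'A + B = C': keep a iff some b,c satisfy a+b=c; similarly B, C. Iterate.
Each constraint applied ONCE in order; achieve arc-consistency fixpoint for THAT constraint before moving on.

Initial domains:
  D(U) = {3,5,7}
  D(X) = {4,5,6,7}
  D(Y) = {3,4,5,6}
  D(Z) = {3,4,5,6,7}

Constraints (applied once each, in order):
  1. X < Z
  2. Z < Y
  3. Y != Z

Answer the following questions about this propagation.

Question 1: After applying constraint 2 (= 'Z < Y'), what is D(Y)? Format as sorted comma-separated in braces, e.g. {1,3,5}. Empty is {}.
Answer: {6}

Derivation:
Constraint 1 (X < Z) on D(X)={4,5,6,7} D(Z)={3,4,5,6,7}: X {4,5,6,7}->{4,5,6}; Z {3,4,5,6,7}->{5,6,7}
Constraint 2 (Z < Y) on D(Z)={5,6,7} D(Y)={3,4,5,6}: Z {5,6,7}->{5}; Y {3,4,5,6}->{6}
So after constraint 2: D(Y) = {6}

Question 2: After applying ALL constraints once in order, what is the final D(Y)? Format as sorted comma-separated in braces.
Answer: {6}

Derivation:
Constraint 1 (X < Z) on D(X)={4,5,6,7} D(Z)={3,4,5,6,7}: X {4,5,6,7}->{4,5,6}; Z {3,4,5,6,7}->{5,6,7}
Constraint 2 (Z < Y) on D(Z)={5,6,7} D(Y)={3,4,5,6}: Z {5,6,7}->{5}; Y {3,4,5,6}->{6}
Constraint 3 (Y != Z) on D(Y)={6} D(Z)={5}: no change
So after all 3 constraints: D(Y) = {6}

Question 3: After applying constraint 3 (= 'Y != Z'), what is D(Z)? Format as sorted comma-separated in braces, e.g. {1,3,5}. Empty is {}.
Constraint 1 (X < Z) on D(X)={4,5,6,7} D(Z)={3,4,5,6,7}: X {4,5,6,7}->{4,5,6}; Z {3,4,5,6,7}->{5,6,7}
Constraint 2 (Z < Y) on D(Z)={5,6,7} D(Y)={3,4,5,6}: Z {5,6,7}->{5}; Y {3,4,5,6}->{6}
Constraint 3 (Y != Z) on D(Y)={6} D(Z)={5}: no change
So after constraint 3: D(Z) = {5}

Answer: {5}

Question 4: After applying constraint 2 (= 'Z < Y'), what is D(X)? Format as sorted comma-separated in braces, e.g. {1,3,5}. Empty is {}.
Constraint 1 (X < Z) on D(X)={4,5,6,7} D(Z)={3,4,5,6,7}: X {4,5,6,7}->{4,5,6}; Z {3,4,5,6,7}->{5,6,7}
Constraint 2 (Z < Y) on D(Z)={5,6,7} D(Y)={3,4,5,6}: Z {5,6,7}->{5}; Y {3,4,5,6}->{6}
So after constraint 2: D(X) = {4,5,6}

Answer: {4,5,6}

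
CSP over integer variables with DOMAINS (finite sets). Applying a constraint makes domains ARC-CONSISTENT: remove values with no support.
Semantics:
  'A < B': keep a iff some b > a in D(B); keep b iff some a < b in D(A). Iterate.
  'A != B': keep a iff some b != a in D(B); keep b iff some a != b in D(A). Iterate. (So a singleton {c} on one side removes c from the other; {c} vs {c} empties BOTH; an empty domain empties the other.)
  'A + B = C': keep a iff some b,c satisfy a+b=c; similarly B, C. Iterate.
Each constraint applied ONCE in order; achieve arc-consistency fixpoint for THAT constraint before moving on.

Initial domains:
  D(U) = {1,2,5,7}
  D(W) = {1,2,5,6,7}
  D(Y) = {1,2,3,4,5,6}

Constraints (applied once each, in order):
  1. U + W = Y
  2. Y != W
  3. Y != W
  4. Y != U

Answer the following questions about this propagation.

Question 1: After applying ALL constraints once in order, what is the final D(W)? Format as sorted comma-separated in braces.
Constraint 1 (U + W = Y) on D(U)={1,2,5,7} D(W)={1,2,5,6,7} D(Y)={1,2,3,4,5,6}: U {1,2,5,7}->{1,2,5}; W {1,2,5,6,7}->{1,2,5}; Y {1,2,3,4,5,6}->{2,3,4,6}
Constraint 2 (Y != W) on D(Y)={2,3,4,6} D(W)={1,2,5}: no change
Constraint 3 (Y != W) on D(Y)={2,3,4,6} D(W)={1,2,5}: no change
Constraint 4 (Y != U) on D(Y)={2,3,4,6} D(U)={1,2,5}: no change
So after all 4 constraints: D(W) = {1,2,5}

Answer: {1,2,5}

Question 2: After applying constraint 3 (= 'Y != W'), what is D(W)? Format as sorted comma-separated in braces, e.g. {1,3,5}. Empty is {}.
Answer: {1,2,5}

Derivation:
Constraint 1 (U + W = Y) on D(U)={1,2,5,7} D(W)={1,2,5,6,7} D(Y)={1,2,3,4,5,6}: U {1,2,5,7}->{1,2,5}; W {1,2,5,6,7}->{1,2,5}; Y {1,2,3,4,5,6}->{2,3,4,6}
Constraint 2 (Y != W) on D(Y)={2,3,4,6} D(W)={1,2,5}: no change
Constraint 3 (Y != W) on D(Y)={2,3,4,6} D(W)={1,2,5}: no change
So after constraint 3: D(W) = {1,2,5}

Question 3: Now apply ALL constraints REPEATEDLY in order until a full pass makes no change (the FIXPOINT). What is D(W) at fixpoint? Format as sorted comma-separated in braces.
Answer: {1,2,5}

Derivation:
pass 0 (initial): D(W)={1,2,5,6,7}
pass 1: U {1,2,5,7}->{1,2,5}; W {1,2,5,6,7}->{1,2,5}; Y {1,2,3,4,5,6}->{2,3,4,6}
pass 2: no change
Fixpoint after 2 passes: D(W) = {1,2,5}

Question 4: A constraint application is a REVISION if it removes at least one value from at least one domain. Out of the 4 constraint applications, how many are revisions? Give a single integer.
Constraint 1 (U + W = Y) on D(U)={1,2,5,7} D(W)={1,2,5,6,7} D(Y)={1,2,3,4,5,6}: U {1,2,5,7}->{1,2,5}; W {1,2,5,6,7}->{1,2,5}; Y {1,2,3,4,5,6}->{2,3,4,6} => REVISION
Constraint 2 (Y != W) on D(Y)={2,3,4,6} D(W)={1,2,5}: no change => not a revision
Constraint 3 (Y != W) on D(Y)={2,3,4,6} D(W)={1,2,5}: no change => not a revision
Constraint 4 (Y != U) on D(Y)={2,3,4,6} D(U)={1,2,5}: no change => not a revision
Total revisions = 1

Answer: 1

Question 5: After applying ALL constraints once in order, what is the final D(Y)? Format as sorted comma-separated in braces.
Constraint 1 (U + W = Y) on D(U)={1,2,5,7} D(W)={1,2,5,6,7} D(Y)={1,2,3,4,5,6}: U {1,2,5,7}->{1,2,5}; W {1,2,5,6,7}->{1,2,5}; Y {1,2,3,4,5,6}->{2,3,4,6}
Constraint 2 (Y != W) on D(Y)={2,3,4,6} D(W)={1,2,5}: no change
Constraint 3 (Y != W) on D(Y)={2,3,4,6} D(W)={1,2,5}: no change
Constraint 4 (Y != U) on D(Y)={2,3,4,6} D(U)={1,2,5}: no change
So after all 4 constraints: D(Y) = {2,3,4,6}

Answer: {2,3,4,6}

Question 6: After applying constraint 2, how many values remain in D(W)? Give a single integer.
Constraint 1 (U + W = Y) on D(U)={1,2,5,7} D(W)={1,2,5,6,7} D(Y)={1,2,3,4,5,6}: U {1,2,5,7}->{1,2,5}; W {1,2,5,6,7}->{1,2,5}; Y {1,2,3,4,5,6}->{2,3,4,6}
Constraint 2 (Y != W) on D(Y)={2,3,4,6} D(W)={1,2,5}: no change
So after constraint 2: D(W)={1,2,5}, size = 3

Answer: 3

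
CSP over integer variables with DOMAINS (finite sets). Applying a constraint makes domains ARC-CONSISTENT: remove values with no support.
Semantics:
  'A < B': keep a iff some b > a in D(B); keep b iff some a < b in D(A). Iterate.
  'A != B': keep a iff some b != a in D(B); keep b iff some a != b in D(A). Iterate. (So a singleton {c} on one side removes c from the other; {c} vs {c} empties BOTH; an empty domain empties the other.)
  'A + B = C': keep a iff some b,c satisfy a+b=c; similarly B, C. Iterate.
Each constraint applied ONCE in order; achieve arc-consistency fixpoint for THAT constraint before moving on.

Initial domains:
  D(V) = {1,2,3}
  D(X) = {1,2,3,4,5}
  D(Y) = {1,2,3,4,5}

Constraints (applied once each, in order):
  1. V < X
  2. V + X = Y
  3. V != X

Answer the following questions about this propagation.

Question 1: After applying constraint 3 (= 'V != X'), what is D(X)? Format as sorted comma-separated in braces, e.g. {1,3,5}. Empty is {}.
Constraint 1 (V < X) on D(V)={1,2,3} D(X)={1,2,3,4,5}: X {1,2,3,4,5}->{2,3,4,5}
Constraint 2 (V + X = Y) on D(V)={1,2,3} D(X)={2,3,4,5} D(Y)={1,2,3,4,5}: X {2,3,4,5}->{2,3,4}; Y {1,2,3,4,5}->{3,4,5}
Constraint 3 (V != X) on D(V)={1,2,3} D(X)={2,3,4}: no change
So after constraint 3: D(X) = {2,3,4}

Answer: {2,3,4}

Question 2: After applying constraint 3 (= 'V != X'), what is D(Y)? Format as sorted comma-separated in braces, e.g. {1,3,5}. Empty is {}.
Constraint 1 (V < X) on D(V)={1,2,3} D(X)={1,2,3,4,5}: X {1,2,3,4,5}->{2,3,4,5}
Constraint 2 (V + X = Y) on D(V)={1,2,3} D(X)={2,3,4,5} D(Y)={1,2,3,4,5}: X {2,3,4,5}->{2,3,4}; Y {1,2,3,4,5}->{3,4,5}
Constraint 3 (V != X) on D(V)={1,2,3} D(X)={2,3,4}: no change
So after constraint 3: D(Y) = {3,4,5}

Answer: {3,4,5}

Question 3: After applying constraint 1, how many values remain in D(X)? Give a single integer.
Answer: 4

Derivation:
Constraint 1 (V < X) on D(V)={1,2,3} D(X)={1,2,3,4,5}: X {1,2,3,4,5}->{2,3,4,5}
So after constraint 1: D(X)={2,3,4,5}, size = 4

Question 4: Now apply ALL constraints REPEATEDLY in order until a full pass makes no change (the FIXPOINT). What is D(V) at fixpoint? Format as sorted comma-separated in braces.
Answer: {1,2,3}

Derivation:
pass 0 (initial): D(V)={1,2,3}
pass 1: X {1,2,3,4,5}->{2,3,4}; Y {1,2,3,4,5}->{3,4,5}
pass 2: no change
Fixpoint after 2 passes: D(V) = {1,2,3}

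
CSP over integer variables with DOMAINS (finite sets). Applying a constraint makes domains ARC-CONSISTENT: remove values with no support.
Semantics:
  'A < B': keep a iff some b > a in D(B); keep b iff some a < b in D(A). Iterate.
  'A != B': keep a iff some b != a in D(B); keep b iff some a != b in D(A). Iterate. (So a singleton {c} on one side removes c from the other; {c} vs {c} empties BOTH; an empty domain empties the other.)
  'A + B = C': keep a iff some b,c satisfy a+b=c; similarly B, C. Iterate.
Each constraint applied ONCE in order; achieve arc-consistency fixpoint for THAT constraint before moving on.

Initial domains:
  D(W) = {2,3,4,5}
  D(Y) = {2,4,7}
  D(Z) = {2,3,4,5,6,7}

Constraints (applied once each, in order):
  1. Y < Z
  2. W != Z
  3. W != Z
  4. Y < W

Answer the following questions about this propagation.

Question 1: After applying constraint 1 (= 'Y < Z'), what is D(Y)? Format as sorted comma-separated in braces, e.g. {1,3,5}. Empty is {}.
Constraint 1 (Y < Z) on D(Y)={2,4,7} D(Z)={2,3,4,5,6,7}: Y {2,4,7}->{2,4}; Z {2,3,4,5,6,7}->{3,4,5,6,7}
So after constraint 1: D(Y) = {2,4}

Answer: {2,4}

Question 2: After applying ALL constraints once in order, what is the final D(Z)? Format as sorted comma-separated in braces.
Constraint 1 (Y < Z) on D(Y)={2,4,7} D(Z)={2,3,4,5,6,7}: Y {2,4,7}->{2,4}; Z {2,3,4,5,6,7}->{3,4,5,6,7}
Constraint 2 (W != Z) on D(W)={2,3,4,5} D(Z)={3,4,5,6,7}: no change
Constraint 3 (W != Z) on D(W)={2,3,4,5} D(Z)={3,4,5,6,7}: no change
Constraint 4 (Y < W) on D(Y)={2,4} D(W)={2,3,4,5}: W {2,3,4,5}->{3,4,5}
So after all 4 constraints: D(Z) = {3,4,5,6,7}

Answer: {3,4,5,6,7}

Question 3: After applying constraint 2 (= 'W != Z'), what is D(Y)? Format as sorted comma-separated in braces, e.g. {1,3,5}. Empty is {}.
Answer: {2,4}

Derivation:
Constraint 1 (Y < Z) on D(Y)={2,4,7} D(Z)={2,3,4,5,6,7}: Y {2,4,7}->{2,4}; Z {2,3,4,5,6,7}->{3,4,5,6,7}
Constraint 2 (W != Z) on D(W)={2,3,4,5} D(Z)={3,4,5,6,7}: no change
So after constraint 2: D(Y) = {2,4}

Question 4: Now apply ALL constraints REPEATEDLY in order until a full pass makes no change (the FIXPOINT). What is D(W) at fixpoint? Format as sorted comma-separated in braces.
pass 0 (initial): D(W)={2,3,4,5}
pass 1: W {2,3,4,5}->{3,4,5}; Y {2,4,7}->{2,4}; Z {2,3,4,5,6,7}->{3,4,5,6,7}
pass 2: no change
Fixpoint after 2 passes: D(W) = {3,4,5}

Answer: {3,4,5}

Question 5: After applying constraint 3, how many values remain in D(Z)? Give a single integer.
Answer: 5

Derivation:
Constraint 1 (Y < Z) on D(Y)={2,4,7} D(Z)={2,3,4,5,6,7}: Y {2,4,7}->{2,4}; Z {2,3,4,5,6,7}->{3,4,5,6,7}
Constraint 2 (W != Z) on D(W)={2,3,4,5} D(Z)={3,4,5,6,7}: no change
Constraint 3 (W != Z) on D(W)={2,3,4,5} D(Z)={3,4,5,6,7}: no change
So after constraint 3: D(Z)={3,4,5,6,7}, size = 5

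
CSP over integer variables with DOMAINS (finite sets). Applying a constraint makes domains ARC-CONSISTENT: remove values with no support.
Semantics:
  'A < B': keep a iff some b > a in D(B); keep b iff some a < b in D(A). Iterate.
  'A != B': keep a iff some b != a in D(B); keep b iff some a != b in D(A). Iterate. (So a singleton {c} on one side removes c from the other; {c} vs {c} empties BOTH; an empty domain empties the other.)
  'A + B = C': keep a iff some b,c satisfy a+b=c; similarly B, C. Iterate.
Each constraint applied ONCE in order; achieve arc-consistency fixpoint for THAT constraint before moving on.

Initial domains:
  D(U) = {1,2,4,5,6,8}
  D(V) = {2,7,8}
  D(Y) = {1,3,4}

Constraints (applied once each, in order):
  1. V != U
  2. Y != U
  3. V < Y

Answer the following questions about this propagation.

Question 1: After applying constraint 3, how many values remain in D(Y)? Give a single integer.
Constraint 1 (V != U) on D(V)={2,7,8} D(U)={1,2,4,5,6,8}: no change
Constraint 2 (Y != U) on D(Y)={1,3,4} D(U)={1,2,4,5,6,8}: no change
Constraint 3 (V < Y) on D(V)={2,7,8} D(Y)={1,3,4}: V {2,7,8}->{2}; Y {1,3,4}->{3,4}
So after constraint 3: D(Y)={3,4}, size = 2

Answer: 2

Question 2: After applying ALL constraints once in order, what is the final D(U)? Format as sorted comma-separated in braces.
Constraint 1 (V != U) on D(V)={2,7,8} D(U)={1,2,4,5,6,8}: no change
Constraint 2 (Y != U) on D(Y)={1,3,4} D(U)={1,2,4,5,6,8}: no change
Constraint 3 (V < Y) on D(V)={2,7,8} D(Y)={1,3,4}: V {2,7,8}->{2}; Y {1,3,4}->{3,4}
So after all 3 constraints: D(U) = {1,2,4,5,6,8}

Answer: {1,2,4,5,6,8}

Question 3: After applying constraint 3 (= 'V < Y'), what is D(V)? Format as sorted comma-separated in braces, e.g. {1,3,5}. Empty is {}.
Answer: {2}

Derivation:
Constraint 1 (V != U) on D(V)={2,7,8} D(U)={1,2,4,5,6,8}: no change
Constraint 2 (Y != U) on D(Y)={1,3,4} D(U)={1,2,4,5,6,8}: no change
Constraint 3 (V < Y) on D(V)={2,7,8} D(Y)={1,3,4}: V {2,7,8}->{2}; Y {1,3,4}->{3,4}
So after constraint 3: D(V) = {2}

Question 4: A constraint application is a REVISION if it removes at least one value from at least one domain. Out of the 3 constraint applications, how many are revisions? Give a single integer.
Answer: 1

Derivation:
Constraint 1 (V != U) on D(V)={2,7,8} D(U)={1,2,4,5,6,8}: no change => not a revision
Constraint 2 (Y != U) on D(Y)={1,3,4} D(U)={1,2,4,5,6,8}: no change => not a revision
Constraint 3 (V < Y) on D(V)={2,7,8} D(Y)={1,3,4}: V {2,7,8}->{2}; Y {1,3,4}->{3,4} => REVISION
Total revisions = 1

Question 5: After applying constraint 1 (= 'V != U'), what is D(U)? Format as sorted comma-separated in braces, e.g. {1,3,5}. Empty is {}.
Constraint 1 (V != U) on D(V)={2,7,8} D(U)={1,2,4,5,6,8}: no change
So after constraint 1: D(U) = {1,2,4,5,6,8}

Answer: {1,2,4,5,6,8}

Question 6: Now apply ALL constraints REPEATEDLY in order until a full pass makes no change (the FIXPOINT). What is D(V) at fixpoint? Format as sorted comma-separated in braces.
pass 0 (initial): D(V)={2,7,8}
pass 1: V {2,7,8}->{2}; Y {1,3,4}->{3,4}
pass 2: U {1,2,4,5,6,8}->{1,4,5,6,8}
pass 3: no change
Fixpoint after 3 passes: D(V) = {2}

Answer: {2}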